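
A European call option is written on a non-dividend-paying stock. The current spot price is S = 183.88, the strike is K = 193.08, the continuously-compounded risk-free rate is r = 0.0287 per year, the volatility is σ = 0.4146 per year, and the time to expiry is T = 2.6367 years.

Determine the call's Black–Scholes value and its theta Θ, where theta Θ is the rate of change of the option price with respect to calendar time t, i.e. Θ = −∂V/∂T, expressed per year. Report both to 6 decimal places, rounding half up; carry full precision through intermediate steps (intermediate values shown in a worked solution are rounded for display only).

σ√T = 0.4146·√2.6367 = 0.673224
d₁ = (ln(S/K) + (r+σ²/2)T) / (σ√T) = (ln(183.88/193.08) + (0.0287+0.4146²/2)·2.6367) / 0.673224 = (-0.048821 + 0.302289) / 0.673224 = 0.376498
d₂ = d₁ − σ√T = 0.376498 − 0.673224 = -0.296726
e^{−rT} = e^{−0.0287·2.6367} = 0.927119
N(d₁) = 0.646727,  N(d₂) = 0.383338
Call price V = S·N(d₁) − K·e^{−rT}·N(d₂) = 118.920083 − 68.620578 = 50.299505
φ(d₁) = (1/√(2π))·e^{−d₁²/2} = 0.371646
Θ = −S·φ(d₁)·σ/(2√T) − r·K·e^{−rT}·N(d₂) = −8.724343 − 1.969411 = -10.693754

price = 50.299505
Θ = -10.693754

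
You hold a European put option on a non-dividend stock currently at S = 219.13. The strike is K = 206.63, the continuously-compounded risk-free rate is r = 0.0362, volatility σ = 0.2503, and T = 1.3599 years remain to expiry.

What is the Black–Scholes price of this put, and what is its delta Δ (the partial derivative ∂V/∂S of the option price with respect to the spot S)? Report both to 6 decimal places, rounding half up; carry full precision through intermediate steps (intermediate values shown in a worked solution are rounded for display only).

σ√T = 0.2503·√1.3599 = 0.291887
d₁ = (ln(S/K) + (r+σ²/2)T) / (σ√T) = (ln(219.13/206.63) + (0.0362+0.2503²/2)·1.3599) / 0.291887 = (0.058735 + 0.091827) / 0.291887 = 0.515826
d₂ = d₁ − σ√T = 0.515826 − 0.291887 = 0.223939
e^{−rT} = e^{−0.0362·1.3599} = 0.951964
N(−d₁) = 0.302988,  N(−d₂) = 0.411402
Put price V = K·e^{−rT}·N(−d₂) − S·N(−d₁) = 80.924591 − 66.393766 = 14.530825
Δ = −N(−d₁) = -0.302988

price = 14.530825
Δ = -0.302988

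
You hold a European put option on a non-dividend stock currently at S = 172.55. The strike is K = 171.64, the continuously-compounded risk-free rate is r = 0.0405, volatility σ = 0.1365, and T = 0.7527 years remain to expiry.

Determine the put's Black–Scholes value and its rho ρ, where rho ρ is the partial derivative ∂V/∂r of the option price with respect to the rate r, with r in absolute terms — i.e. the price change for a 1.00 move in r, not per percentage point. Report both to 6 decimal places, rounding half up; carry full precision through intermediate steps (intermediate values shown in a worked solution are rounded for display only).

price = 5.334424
ρ = -50.634517

σ√T = 0.1365·√0.7527 = 0.118425
d₁ = (ln(S/K) + (r+σ²/2)T) / (σ√T) = (ln(172.55/171.64) + (0.0405+0.1365²/2)·0.7527) / 0.118425 = (0.005288 + 0.037497) / 0.118425 = 0.361278
d₂ = d₁ − σ√T = 0.361278 − 0.118425 = 0.242853
e^{−rT} = e^{−0.0405·0.7527} = 0.969976
N(−d₁) = 0.358946,  N(−d₂) = 0.404060
Put price V = K·e^{−rT}·N(−d₂) − S·N(−d₁) = 67.270515 − 61.936091 = 5.334424
ρ = −K·T·e^{−rT}·N(−d₂) = -50.634517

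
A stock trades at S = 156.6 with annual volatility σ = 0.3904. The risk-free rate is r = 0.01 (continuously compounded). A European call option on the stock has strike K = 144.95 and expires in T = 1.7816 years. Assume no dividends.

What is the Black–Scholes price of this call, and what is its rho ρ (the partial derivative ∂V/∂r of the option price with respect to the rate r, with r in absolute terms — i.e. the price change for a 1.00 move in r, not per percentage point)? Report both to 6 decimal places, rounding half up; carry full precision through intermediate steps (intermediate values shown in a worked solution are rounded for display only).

price = 38.333314
ρ = 118.955116

σ√T = 0.3904·√1.7816 = 0.521093
d₁ = (ln(S/K) + (r+σ²/2)T) / (σ√T) = (ln(156.6/144.95) + (0.01+0.3904²/2)·1.7816) / 0.521093 = (0.077306 + 0.153585) / 0.521093 = 0.443090
d₂ = d₁ − σ√T = 0.443090 − 0.521093 = -0.078003
e^{−rT} = e^{−0.01·1.7816} = 0.982342
N(d₁) = 0.671150,  N(d₂) = 0.468913
Call price V = S·N(d₁) − K·e^{−rT}·N(d₂) = 105.102014 − 66.768700 = 38.333314
ρ = K·T·e^{−rT}·N(d₂) = 118.955116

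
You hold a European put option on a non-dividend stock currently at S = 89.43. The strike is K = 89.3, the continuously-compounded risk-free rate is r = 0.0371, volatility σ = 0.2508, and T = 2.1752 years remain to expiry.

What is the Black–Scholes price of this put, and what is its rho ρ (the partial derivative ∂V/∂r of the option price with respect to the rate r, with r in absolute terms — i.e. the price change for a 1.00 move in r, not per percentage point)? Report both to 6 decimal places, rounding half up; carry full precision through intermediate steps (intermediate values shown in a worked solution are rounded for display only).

σ√T = 0.2508·√2.1752 = 0.369894
d₁ = (ln(S/K) + (r+σ²/2)T) / (σ√T) = (ln(89.43/89.3) + (0.0371+0.2508²/2)·2.1752) / 0.369894 = (0.001455 + 0.149111) / 0.369894 = 0.407050
d₂ = d₁ − σ√T = 0.407050 − 0.369894 = 0.037156
e^{−rT} = e^{−0.0371·2.1752} = 0.922470
N(−d₁) = 0.341986,  N(−d₂) = 0.485180
Put price V = K·e^{−rT}·N(−d₂) − S·N(−d₁) = 39.967500 − 30.583769 = 9.383731
ρ = −K·T·e^{−rT}·N(−d₂) = -86.937306

price = 9.383731
ρ = -86.937306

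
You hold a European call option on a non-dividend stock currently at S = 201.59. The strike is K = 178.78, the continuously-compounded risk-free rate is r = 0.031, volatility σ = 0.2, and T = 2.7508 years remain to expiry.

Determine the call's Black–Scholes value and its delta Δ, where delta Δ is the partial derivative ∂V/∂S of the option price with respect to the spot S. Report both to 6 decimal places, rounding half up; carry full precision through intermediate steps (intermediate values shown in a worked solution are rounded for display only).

σ√T = 0.2·√2.7508 = 0.331711
d₁ = (ln(S/K) + (r+σ²/2)T) / (σ√T) = (ln(201.59/178.78) + (0.031+0.2²/2)·2.7508) / 0.331711 = (0.120080 + 0.140291) / 0.331711 = 0.784933
d₂ = d₁ − σ√T = 0.784933 − 0.331711 = 0.453222
e^{−rT} = e^{−0.031·2.7508} = 0.918260
N(d₁) = 0.783754,  N(d₂) = 0.674806
Call price V = S·N(d₁) − K·e^{−rT}·N(d₂) = 157.996891 − 110.780495 = 47.216396
Δ = N(d₁) = 0.783754

price = 47.216396
Δ = 0.783754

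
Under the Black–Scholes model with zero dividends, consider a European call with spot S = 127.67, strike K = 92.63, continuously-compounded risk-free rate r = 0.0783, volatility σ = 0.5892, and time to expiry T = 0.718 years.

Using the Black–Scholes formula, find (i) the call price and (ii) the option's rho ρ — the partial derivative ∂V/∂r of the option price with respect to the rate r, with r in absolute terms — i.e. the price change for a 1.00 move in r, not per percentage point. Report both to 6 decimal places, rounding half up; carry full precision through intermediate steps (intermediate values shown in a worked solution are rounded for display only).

price = 46.843138
ρ = 43.597766

σ√T = 0.5892·√0.718 = 0.499258
d₁ = (ln(S/K) + (r+σ²/2)T) / (σ√T) = (ln(127.67/92.63) + (0.0783+0.5892²/2)·0.718) / 0.499258 = (0.320836 + 0.180849) / 0.499258 = 1.004860
d₂ = d₁ − σ√T = 1.004860 − 0.499258 = 0.505602
e^{−rT} = e^{−0.0783·0.718} = 0.945332
N(d₁) = 0.842518,  N(d₂) = 0.693432
Call price V = S·N(d₁) − K·e^{−rT}·N(d₂) = 107.564260 − 60.721123 = 46.843138
ρ = K·T·e^{−rT}·N(d₂) = 43.597766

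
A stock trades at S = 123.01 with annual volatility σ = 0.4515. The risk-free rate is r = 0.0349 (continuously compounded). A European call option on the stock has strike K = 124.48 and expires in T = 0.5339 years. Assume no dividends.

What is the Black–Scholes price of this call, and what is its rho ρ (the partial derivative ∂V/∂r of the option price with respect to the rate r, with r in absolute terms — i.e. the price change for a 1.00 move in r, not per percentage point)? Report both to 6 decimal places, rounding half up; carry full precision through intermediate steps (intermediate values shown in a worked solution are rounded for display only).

σ√T = 0.4515·√0.5339 = 0.329904
d₁ = (ln(S/K) + (r+σ²/2)T) / (σ√T) = (ln(123.01/124.48) + (0.0349+0.4515²/2)·0.5339) / 0.329904 = (-0.011879 + 0.073051) / 0.329904 = 0.185424
d₂ = d₁ − σ√T = 0.185424 − 0.329904 = -0.144480
e^{−rT} = e^{−0.0349·0.5339} = 0.981539
N(d₁) = 0.573552,  N(d₂) = 0.442561
Call price V = S·N(d₁) − K·e^{−rT}·N(d₂) = 70.552590 − 54.072950 = 16.479641
ρ = K·T·e^{−rT}·N(d₂) = 28.869548

price = 16.479641
ρ = 28.869548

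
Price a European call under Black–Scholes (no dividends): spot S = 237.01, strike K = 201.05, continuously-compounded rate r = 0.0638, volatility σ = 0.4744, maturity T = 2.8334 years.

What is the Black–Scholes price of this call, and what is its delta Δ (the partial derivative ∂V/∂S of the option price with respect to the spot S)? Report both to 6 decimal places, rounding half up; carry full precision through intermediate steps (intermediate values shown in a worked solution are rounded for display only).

σ√T = 0.4744·√2.8334 = 0.798544
d₁ = (ln(S/K) + (r+σ²/2)T) / (σ√T) = (ln(237.01/201.05) + (0.0638+0.4744²/2)·2.8334) / 0.798544 = (0.164549 + 0.499607) / 0.798544 = 0.831709
d₂ = d₁ − σ√T = 0.831709 − 0.798544 = 0.033165
e^{−rT} = e^{−0.0638·2.8334} = 0.834627
N(d₁) = 0.797213,  N(d₂) = 0.513228
Call price V = S·N(d₁) − K·e^{−rT}·N(d₂) = 188.947517 − 86.120595 = 102.826922
Δ = N(d₁) = 0.797213

price = 102.826922
Δ = 0.797213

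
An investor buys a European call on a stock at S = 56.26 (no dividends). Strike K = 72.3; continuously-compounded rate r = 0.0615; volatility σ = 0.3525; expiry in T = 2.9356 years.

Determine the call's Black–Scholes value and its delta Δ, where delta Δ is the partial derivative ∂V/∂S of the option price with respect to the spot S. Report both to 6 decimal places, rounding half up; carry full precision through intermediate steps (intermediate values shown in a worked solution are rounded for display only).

σ√T = 0.3525·√2.9356 = 0.603959
d₁ = (ln(S/K) + (r+σ²/2)T) / (σ√T) = (ln(56.26/72.3) + (0.0615+0.3525²/2)·2.9356) / 0.603959 = (-0.250840 + 0.362923) / 0.603959 = 0.185579
d₂ = d₁ − σ√T = 0.185579 − 0.603959 = -0.418380
e^{−rT} = e^{−0.0615·2.9356} = 0.834820
N(d₁) = 0.573613,  N(d₂) = 0.337835
Call price V = S·N(d₁) − K·e^{−rT}·N(d₂) = 32.271451 − 20.390852 = 11.880599
Δ = N(d₁) = 0.573613

price = 11.880599
Δ = 0.573613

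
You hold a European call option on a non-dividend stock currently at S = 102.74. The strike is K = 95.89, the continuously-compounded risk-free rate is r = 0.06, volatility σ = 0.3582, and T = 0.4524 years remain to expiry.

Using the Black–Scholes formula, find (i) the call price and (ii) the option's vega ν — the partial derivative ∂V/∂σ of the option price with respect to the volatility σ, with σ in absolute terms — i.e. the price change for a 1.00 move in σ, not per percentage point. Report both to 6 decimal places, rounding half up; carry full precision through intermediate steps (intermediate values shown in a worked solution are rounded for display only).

σ√T = 0.3582·√0.4524 = 0.240928
d₁ = (ln(S/K) + (r+σ²/2)T) / (σ√T) = (ln(102.74/95.89) + (0.06+0.3582²/2)·0.4524) / 0.240928 = (0.069000 + 0.056167) / 0.240928 = 0.519521
d₂ = d₁ − σ√T = 0.519521 − 0.240928 = 0.278593
e^{−rT} = e^{−0.06·0.4524} = 0.973221
N(d₁) = 0.698301,  N(d₂) = 0.609721
Call price V = S·N(d₁) − K·e^{−rT}·N(d₂) = 71.743454 − 56.900515 = 14.842939
φ(d₁) = (1/√(2π))·e^{−d₁²/2} = 0.348579
ν = S·φ(d₁)·√T = 24.088100

price = 14.842939
ν = 24.088100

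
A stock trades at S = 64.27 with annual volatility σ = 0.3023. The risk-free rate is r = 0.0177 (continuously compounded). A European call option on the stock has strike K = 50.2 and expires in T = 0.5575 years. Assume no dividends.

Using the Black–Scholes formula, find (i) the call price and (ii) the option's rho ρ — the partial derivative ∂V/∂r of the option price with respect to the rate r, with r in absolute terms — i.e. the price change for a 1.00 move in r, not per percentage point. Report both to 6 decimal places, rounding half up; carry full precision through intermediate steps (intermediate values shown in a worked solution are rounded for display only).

price = 15.370560
ρ = 23.483932

σ√T = 0.3023·√0.5575 = 0.225715
d₁ = (ln(S/K) + (r+σ²/2)T) / (σ√T) = (ln(64.27/50.2) + (0.0177+0.3023²/2)·0.5575) / 0.225715 = (0.247078 + 0.035341) / 0.225715 = 1.251220
d₂ = d₁ − σ√T = 1.251220 − 0.225715 = 1.025505
e^{−rT} = e^{−0.0177·0.5575} = 0.990181
N(d₁) = 0.894573,  N(d₂) = 0.847438
Call price V = S·N(d₁) − K·e^{−rT}·N(d₂) = 57.494205 − 42.123645 = 15.370560
ρ = K·T·e^{−rT}·N(d₂) = 23.483932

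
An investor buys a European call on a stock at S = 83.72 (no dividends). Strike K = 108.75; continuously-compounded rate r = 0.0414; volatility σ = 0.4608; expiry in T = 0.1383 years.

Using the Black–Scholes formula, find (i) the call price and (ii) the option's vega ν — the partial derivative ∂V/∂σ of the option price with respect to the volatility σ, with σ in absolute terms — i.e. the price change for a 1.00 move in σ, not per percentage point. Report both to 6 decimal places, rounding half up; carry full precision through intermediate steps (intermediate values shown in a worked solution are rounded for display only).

price = 0.484231
ν = 4.614063

σ√T = 0.4608·√0.1383 = 0.171366
d₁ = (ln(S/K) + (r+σ²/2)T) / (σ√T) = (ln(83.72/108.75) + (0.0414+0.4608²/2)·0.1383) / 0.171366 = (-0.261574 + 0.020409) / 0.171366 = -1.407313
d₂ = d₁ − σ√T = -1.407313 − 0.171366 = -1.578679
e^{−rT} = e^{−0.0414·0.1383} = 0.994291
N(d₁) = 0.079667,  N(d₂) = 0.057205
Call price V = S·N(d₁) − K·e^{−rT}·N(d₂) = 6.669740 − 6.185509 = 0.484231
φ(d₁) = (1/√(2π))·e^{−d₁²/2} = 0.148198
ν = S·φ(d₁)·√T = 4.614063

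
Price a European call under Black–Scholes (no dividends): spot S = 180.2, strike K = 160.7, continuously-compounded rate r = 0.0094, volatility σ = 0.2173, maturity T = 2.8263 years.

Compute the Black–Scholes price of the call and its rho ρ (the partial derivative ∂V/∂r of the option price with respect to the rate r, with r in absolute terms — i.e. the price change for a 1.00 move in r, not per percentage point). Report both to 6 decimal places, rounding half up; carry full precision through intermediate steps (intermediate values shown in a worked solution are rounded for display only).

σ√T = 0.2173·√2.8263 = 0.365316
d₁ = (ln(S/K) + (r+σ²/2)T) / (σ√T) = (ln(180.2/160.7) + (0.0094+0.2173²/2)·2.8263) / 0.365316 = (0.114528 + 0.093295) / 0.365316 = 0.568886
d₂ = d₁ − σ√T = 0.568886 − 0.365316 = 0.203570
e^{−rT} = e^{−0.0094·2.8263} = 0.973783
N(d₁) = 0.715283,  N(d₂) = 0.580655
Call price V = S·N(d₁) − K·e^{−rT}·N(d₂) = 128.894040 − 90.864906 = 38.029135
ρ = K·T·e^{−rT}·N(d₂) = 256.811483

price = 38.029135
ρ = 256.811483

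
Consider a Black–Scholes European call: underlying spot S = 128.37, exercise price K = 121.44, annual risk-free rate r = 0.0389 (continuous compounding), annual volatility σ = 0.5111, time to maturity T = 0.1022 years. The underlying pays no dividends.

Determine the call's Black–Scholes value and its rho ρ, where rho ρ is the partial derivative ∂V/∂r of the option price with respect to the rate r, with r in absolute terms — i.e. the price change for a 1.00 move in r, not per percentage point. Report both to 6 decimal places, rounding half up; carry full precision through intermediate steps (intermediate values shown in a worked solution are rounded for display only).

σ√T = 0.5111·√0.1022 = 0.163392
d₁ = (ln(S/K) + (r+σ²/2)T) / (σ√T) = (ln(128.37/121.44) + (0.0389+0.5111²/2)·0.1022) / 0.163392 = (0.055496 + 0.017324) / 0.163392 = 0.445679
d₂ = d₁ − σ√T = 0.445679 − 0.163392 = 0.282287
e^{−rT} = e^{−0.0389·0.1022} = 0.996032
N(d₁) = 0.672085,  N(d₂) = 0.611138
Call price V = S·N(d₁) − K·e^{−rT}·N(d₂) = 86.275612 − 73.922159 = 12.353453
ρ = K·T·e^{−rT}·N(d₂) = 7.554845

price = 12.353453
ρ = 7.554845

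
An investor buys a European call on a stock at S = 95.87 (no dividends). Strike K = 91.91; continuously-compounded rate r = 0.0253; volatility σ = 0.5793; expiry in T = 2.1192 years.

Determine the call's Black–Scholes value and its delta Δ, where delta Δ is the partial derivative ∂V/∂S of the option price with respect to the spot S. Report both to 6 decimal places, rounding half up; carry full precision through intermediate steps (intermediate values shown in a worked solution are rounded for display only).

σ√T = 0.5793·√2.1192 = 0.843314
d₁ = (ln(S/K) + (r+σ²/2)T) / (σ√T) = (ln(95.87/91.91) + (0.0253+0.5793²/2)·2.1192) / 0.843314 = (0.042183 + 0.409205) / 0.843314 = 0.535255
d₂ = d₁ − σ√T = 0.535255 − 0.843314 = -0.308059
e^{−rT} = e^{−0.0253·2.1192} = 0.947796
N(d₁) = 0.703763,  N(d₂) = 0.379019
Call price V = S·N(d₁) − K·e^{−rT}·N(d₂) = 67.469795 − 33.017062 = 34.452733
Δ = N(d₁) = 0.703763

price = 34.452733
Δ = 0.703763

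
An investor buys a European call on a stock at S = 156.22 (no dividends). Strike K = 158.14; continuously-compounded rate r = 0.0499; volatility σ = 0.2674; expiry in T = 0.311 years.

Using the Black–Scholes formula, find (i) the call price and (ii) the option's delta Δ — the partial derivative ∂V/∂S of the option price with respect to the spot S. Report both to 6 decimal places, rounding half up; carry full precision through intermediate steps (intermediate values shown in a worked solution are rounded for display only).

σ√T = 0.2674·√0.311 = 0.149122
d₁ = (ln(S/K) + (r+σ²/2)T) / (σ√T) = (ln(156.22/158.14) + (0.0499+0.2674²/2)·0.311) / 0.149122 = (-0.012215 + 0.026638) / 0.149122 = 0.096714
d₂ = d₁ − σ√T = 0.096714 − 0.149122 = -0.052408
e^{−rT} = e^{−0.0499·0.311} = 0.984601
N(d₁) = 0.538523,  N(d₂) = 0.479102
Call price V = S·N(d₁) − K·e^{−rT}·N(d₂) = 84.128080 − 74.598426 = 9.529655
Δ = N(d₁) = 0.538523

price = 9.529655
Δ = 0.538523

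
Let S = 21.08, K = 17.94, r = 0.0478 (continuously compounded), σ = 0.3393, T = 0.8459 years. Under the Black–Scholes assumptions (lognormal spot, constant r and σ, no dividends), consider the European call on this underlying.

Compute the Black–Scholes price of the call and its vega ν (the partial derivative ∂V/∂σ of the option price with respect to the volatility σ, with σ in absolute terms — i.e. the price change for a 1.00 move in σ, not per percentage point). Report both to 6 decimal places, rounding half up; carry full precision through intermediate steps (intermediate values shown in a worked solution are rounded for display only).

price = 4.774225
ν = 5.605456

σ√T = 0.3393·√0.8459 = 0.312064
d₁ = (ln(S/K) + (r+σ²/2)T) / (σ√T) = (ln(21.08/17.94) + (0.0478+0.3393²/2)·0.8459) / 0.312064 = (0.161292 + 0.089126) / 0.312064 = 0.802457
d₂ = d₁ − σ√T = 0.802457 − 0.312064 = 0.490393
e^{−rT} = e^{−0.0478·0.8459} = 0.960373
N(d₁) = 0.788856,  N(d₂) = 0.688072
Call price V = S·N(d₁) − K·e^{−rT}·N(d₂) = 16.629078 − 11.854853 = 4.774225
φ(d₁) = (1/√(2π))·e^{−d₁²/2} = 0.289122
ν = S·φ(d₁)·√T = 5.605456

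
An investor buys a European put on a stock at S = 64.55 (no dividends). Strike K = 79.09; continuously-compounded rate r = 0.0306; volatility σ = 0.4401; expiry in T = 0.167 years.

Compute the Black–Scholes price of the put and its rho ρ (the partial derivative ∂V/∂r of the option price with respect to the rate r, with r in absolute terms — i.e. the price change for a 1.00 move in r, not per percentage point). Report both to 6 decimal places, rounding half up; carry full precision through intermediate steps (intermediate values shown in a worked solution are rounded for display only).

price = 15.012139
ρ = -11.605637

σ√T = 0.4401·√0.167 = 0.179850
d₁ = (ln(S/K) + (r+σ²/2)T) / (σ√T) = (ln(64.55/79.09) + (0.0306+0.4401²/2)·0.167) / 0.179850 = (-0.203146 + 0.021283) / 0.179850 = -1.011196
d₂ = d₁ − σ√T = -1.011196 − 0.179850 = -1.191045
e^{−rT} = e^{−0.0306·0.167} = 0.994903
N(−d₁) = 0.844039,  N(−d₂) = 0.883182
Put price V = K·e^{−rT}·N(−d₂) − S·N(−d₁) = 69.494830 − 54.482691 = 15.012139
ρ = −K·T·e^{−rT}·N(−d₂) = -11.605637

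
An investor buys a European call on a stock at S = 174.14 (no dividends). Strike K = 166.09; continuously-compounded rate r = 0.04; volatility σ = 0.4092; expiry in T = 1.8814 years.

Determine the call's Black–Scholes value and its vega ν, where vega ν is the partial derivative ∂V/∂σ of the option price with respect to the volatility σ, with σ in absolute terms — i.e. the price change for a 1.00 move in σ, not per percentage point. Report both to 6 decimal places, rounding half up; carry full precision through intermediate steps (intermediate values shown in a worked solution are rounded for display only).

σ√T = 0.4092·√1.8814 = 0.561276
d₁ = (ln(S/K) + (r+σ²/2)T) / (σ√T) = (ln(174.14/166.09) + (0.04+0.4092²/2)·1.8814) / 0.561276 = (0.047330 + 0.232771) / 0.561276 = 0.499043
d₂ = d₁ − σ√T = 0.499043 − 0.561276 = -0.062232
e^{−rT} = e^{−0.04·1.8814} = 0.927506
N(d₁) = 0.691126,  N(d₂) = 0.475189
Call price V = S·N(d₁) − K·e^{−rT}·N(d₂) = 120.352615 − 73.202610 = 47.150004
φ(d₁) = (1/√(2π))·e^{−d₁²/2} = 0.352234
ν = S·φ(d₁)·√T = 84.133679

price = 47.150004
ν = 84.133679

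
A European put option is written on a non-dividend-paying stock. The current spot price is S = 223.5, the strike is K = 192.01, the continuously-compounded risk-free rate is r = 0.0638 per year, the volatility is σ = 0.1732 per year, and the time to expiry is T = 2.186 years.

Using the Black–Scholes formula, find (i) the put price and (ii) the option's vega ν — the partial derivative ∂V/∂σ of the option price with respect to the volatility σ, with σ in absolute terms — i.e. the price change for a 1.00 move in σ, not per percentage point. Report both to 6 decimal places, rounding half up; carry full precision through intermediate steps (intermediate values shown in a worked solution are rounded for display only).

price = 3.132674
ν = 59.175606

σ√T = 0.1732·√2.186 = 0.256078
d₁ = (ln(S/K) + (r+σ²/2)T) / (σ√T) = (ln(223.5/192.01) + (0.0638+0.1732²/2)·2.186) / 0.256078 = (0.151864 + 0.172255) / 0.256078 = 1.265702
d₂ = d₁ − σ√T = 1.265702 − 0.256078 = 1.009623
e^{−rT} = e^{−0.0638·2.186} = 0.869822
N(−d₁) = 0.102810,  N(−d₂) = 0.156338
Put price V = K·e^{−rT}·N(−d₂) − S·N(−d₁) = 26.110704 − 22.978031 = 3.132674
φ(d₁) = (1/√(2π))·e^{−d₁²/2} = 0.179077
ν = S·φ(d₁)·√T = 59.175606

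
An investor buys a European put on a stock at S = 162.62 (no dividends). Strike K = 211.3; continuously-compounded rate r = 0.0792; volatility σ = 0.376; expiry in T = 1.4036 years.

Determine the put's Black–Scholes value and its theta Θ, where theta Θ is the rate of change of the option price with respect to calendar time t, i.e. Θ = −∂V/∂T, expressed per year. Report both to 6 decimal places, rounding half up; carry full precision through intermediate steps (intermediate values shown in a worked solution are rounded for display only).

price = 45.941967
Θ = 0.444496

σ√T = 0.376·√1.4036 = 0.445461
d₁ = (ln(S/K) + (r+σ²/2)T) / (σ√T) = (ln(162.62/211.3) + (0.0792+0.376²/2)·1.4036) / 0.445461 = (-0.261863 + 0.210383) / 0.445461 = -0.115566
d₂ = d₁ − σ√T = -0.115566 − 0.445461 = -0.561026
e^{−rT} = e^{−0.0792·1.4036} = 0.894791
N(−d₁) = 0.546002,  N(−d₂) = 0.712610
Put price V = K·e^{−rT}·N(−d₂) − S·N(−d₁) = 134.732743 − 88.790776 = 45.941967
φ(d₁) = (1/√(2π))·e^{−d₁²/2} = 0.396287
Θ = −S·φ(d₁)·σ/(2√T) + r·K·e^{−rT}·N(−d₂) = −10.226337 + 10.670833 = 0.444496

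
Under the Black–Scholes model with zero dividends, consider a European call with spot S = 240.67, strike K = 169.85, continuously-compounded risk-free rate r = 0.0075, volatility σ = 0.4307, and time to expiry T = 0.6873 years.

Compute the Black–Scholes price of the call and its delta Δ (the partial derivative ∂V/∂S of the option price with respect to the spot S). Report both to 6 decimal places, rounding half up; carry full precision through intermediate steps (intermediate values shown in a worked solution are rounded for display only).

σ√T = 0.4307·√0.6873 = 0.357066
d₁ = (ln(S/K) + (r+σ²/2)T) / (σ√T) = (ln(240.67/169.85) + (0.0075+0.4307²/2)·0.6873) / 0.357066 = (0.348511 + 0.068903) / 0.357066 = 1.169011
d₂ = d₁ − σ√T = 1.169011 − 0.357066 = 0.811945
e^{−rT} = e^{−0.0075·0.6873} = 0.994859
N(d₁) = 0.878800,  N(d₂) = 0.791589
Call price V = S·N(d₁) − K·e^{−rT}·N(d₂) = 211.500898 − 133.760035 = 77.740863
Δ = N(d₁) = 0.878800

price = 77.740863
Δ = 0.878800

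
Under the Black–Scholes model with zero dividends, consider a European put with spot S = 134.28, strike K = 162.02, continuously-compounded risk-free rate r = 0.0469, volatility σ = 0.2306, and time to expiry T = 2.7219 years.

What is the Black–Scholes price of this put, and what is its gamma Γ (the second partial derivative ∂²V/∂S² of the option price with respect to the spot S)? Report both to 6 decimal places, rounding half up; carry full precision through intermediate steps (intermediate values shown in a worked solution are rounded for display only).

σ√T = 0.2306·√2.7219 = 0.380448
d₁ = (ln(S/K) + (r+σ²/2)T) / (σ√T) = (ln(134.28/162.02) + (0.0469+0.2306²/2)·2.7219) / 0.380448 = (-0.187793 + 0.200027) / 0.380448 = 0.032159
d₂ = d₁ − σ√T = 0.032159 − 0.380448 = -0.348289
e^{−rT} = e^{−0.0469·2.7219} = 0.880155
N(−d₁) = 0.487173,  N(−d₂) = 0.636188
Put price V = K·e^{−rT}·N(−d₂) − S·N(−d₁) = 90.722207 − 65.417535 = 25.304671
φ(d₁) = (1/√(2π))·e^{−d₁²/2} = 0.398736
Γ = φ(d₁) / (S·σ·√T) = 0.007805

price = 25.304671
Γ = 0.007805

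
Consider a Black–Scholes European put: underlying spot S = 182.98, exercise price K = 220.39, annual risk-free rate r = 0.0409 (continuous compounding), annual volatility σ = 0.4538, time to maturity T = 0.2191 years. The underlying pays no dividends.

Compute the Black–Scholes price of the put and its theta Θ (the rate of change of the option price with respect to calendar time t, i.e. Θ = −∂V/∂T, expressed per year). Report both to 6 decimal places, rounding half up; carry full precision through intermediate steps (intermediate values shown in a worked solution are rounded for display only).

price = 40.237302
Θ = -19.779041

σ√T = 0.4538·√0.2191 = 0.212415
d₁ = (ln(S/K) + (r+σ²/2)T) / (σ√T) = (ln(182.98/220.39) + (0.0409+0.4538²/2)·0.2191) / 0.212415 = (-0.186022 + 0.031521) / 0.212415 = -0.727351
d₂ = d₁ − σ√T = -0.727351 − 0.212415 = -0.939767
e^{−rT} = e^{−0.0409·0.2191} = 0.991079
N(−d₁) = 0.766495,  N(−d₂) = 0.826331
Put price V = K·e^{−rT}·N(−d₂) − S·N(−d₁) = 180.490495 − 140.253193 = 40.237302
φ(d₁) = (1/√(2π))·e^{−d₁²/2} = 0.306218
Θ = −S·φ(d₁)·σ/(2√T) + r·K·e^{−rT}·N(−d₂) = −27.161102 + 7.382061 = -19.779041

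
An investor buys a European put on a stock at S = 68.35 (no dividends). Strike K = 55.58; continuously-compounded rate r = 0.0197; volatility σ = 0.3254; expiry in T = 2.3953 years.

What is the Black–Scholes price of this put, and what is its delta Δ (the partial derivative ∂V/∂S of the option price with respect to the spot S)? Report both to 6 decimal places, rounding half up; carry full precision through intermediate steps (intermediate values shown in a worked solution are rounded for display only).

price = 5.860217
Δ = -0.224773

σ√T = 0.3254·√2.3953 = 0.503614
d₁ = (ln(S/K) + (r+σ²/2)T) / (σ√T) = (ln(68.35/55.58) + (0.0197+0.3254²/2)·2.3953) / 0.503614 = (0.206818 + 0.174001) / 0.503614 = 0.756173
d₂ = d₁ − σ√T = 0.756173 − 0.503614 = 0.252559
e^{−rT} = e^{−0.0197·2.3953} = 0.953909
N(−d₁) = 0.224773,  N(−d₂) = 0.400304
Put price V = K·e^{−rT}·N(−d₂) − S·N(−d₁) = 21.223440 − 15.363223 = 5.860217
Δ = −N(−d₁) = -0.224773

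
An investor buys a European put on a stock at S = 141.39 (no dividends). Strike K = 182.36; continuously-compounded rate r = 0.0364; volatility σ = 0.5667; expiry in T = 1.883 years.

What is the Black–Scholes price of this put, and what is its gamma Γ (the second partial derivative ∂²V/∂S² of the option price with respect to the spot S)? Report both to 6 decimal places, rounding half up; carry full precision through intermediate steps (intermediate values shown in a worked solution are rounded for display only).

price = 62.869385
Γ = 0.003588

σ√T = 0.5667·√1.883 = 0.777640
d₁ = (ln(S/K) + (r+σ²/2)T) / (σ√T) = (ln(141.39/182.36) + (0.0364+0.5667²/2)·1.883) / 0.777640 = (-0.254461 + 0.370903) / 0.777640 = 0.149738
d₂ = d₁ − σ√T = 0.149738 − 0.777640 = -0.627902
e^{−rT} = e^{−0.0364·1.883} = 0.933755
N(−d₁) = 0.440486,  N(−d₂) = 0.734966
Put price V = K·e^{−rT}·N(−d₂) − S·N(−d₁) = 125.149656 − 62.280271 = 62.869385
φ(d₁) = (1/√(2π))·e^{−d₁²/2} = 0.394495
Γ = φ(d₁) / (S·σ·√T) = 0.003588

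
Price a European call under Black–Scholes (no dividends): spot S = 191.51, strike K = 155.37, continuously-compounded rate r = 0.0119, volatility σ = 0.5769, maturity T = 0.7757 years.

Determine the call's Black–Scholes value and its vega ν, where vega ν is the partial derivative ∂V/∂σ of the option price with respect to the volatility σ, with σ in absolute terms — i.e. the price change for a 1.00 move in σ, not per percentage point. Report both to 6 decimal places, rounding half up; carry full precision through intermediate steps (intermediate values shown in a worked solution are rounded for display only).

σ√T = 0.5769·√0.7757 = 0.508098
d₁ = (ln(S/K) + (r+σ²/2)T) / (σ√T) = (ln(191.51/155.37) + (0.0119+0.5769²/2)·0.7757) / 0.508098 = (0.209131 + 0.138313) / 0.508098 = 0.683812
d₂ = d₁ − σ√T = 0.683812 − 0.508098 = 0.175714
e^{−rT} = e^{−0.0119·0.7757} = 0.990812
N(d₁) = 0.752953,  N(d₂) = 0.569741
Call price V = S·N(d₁) − K·e^{−rT}·N(d₂) = 144.198013 − 87.707228 = 56.490785
φ(d₁) = (1/√(2π))·e^{−d₁²/2} = 0.315771
ν = S·φ(d₁)·√T = 53.261176

price = 56.490785
ν = 53.261176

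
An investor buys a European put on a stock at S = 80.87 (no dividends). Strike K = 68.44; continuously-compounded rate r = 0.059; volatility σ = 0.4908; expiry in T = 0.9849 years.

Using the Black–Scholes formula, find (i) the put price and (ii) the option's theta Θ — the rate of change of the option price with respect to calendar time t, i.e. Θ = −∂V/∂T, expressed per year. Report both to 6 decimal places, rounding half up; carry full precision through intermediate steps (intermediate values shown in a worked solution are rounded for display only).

price = 7.276640
Θ = -4.644539

σ√T = 0.4908·√0.9849 = 0.487080
d₁ = (ln(S/K) + (r+σ²/2)T) / (σ√T) = (ln(80.87/68.44) + (0.059+0.4908²/2)·0.9849) / 0.487080 = (0.166885 + 0.176733) / 0.487080 = 0.705465
d₂ = d₁ − σ√T = 0.705465 − 0.487080 = 0.218385
e^{−rT} = e^{−0.059·0.9849} = 0.943547
N(−d₁) = 0.240260,  N(−d₂) = 0.413565
Put price V = K·e^{−rT}·N(−d₂) − S·N(−d₁) = 26.706499 − 19.429859 = 7.276640
φ(d₁) = (1/√(2π))·e^{−d₁²/2} = 0.311057
Θ = −S·φ(d₁)·σ/(2√T) + r·K·e^{−rT}·N(−d₂) = −6.220223 + 1.575683 = -4.644539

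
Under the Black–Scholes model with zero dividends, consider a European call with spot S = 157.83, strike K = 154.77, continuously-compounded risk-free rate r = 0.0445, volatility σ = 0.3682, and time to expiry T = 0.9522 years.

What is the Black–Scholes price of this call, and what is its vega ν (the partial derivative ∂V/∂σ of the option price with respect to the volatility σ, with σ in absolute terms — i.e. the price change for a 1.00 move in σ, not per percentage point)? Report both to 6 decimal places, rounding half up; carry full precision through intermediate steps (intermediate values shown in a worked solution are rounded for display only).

σ√T = 0.3682·√0.9522 = 0.359292
d₁ = (ln(S/K) + (r+σ²/2)T) / (σ√T) = (ln(157.83/154.77) + (0.0445+0.3682²/2)·0.9522) / 0.359292 = (0.019578 + 0.106918) / 0.359292 = 0.352072
d₂ = d₁ − σ√T = 0.352072 − 0.359292 = -0.007220
e^{−rT} = e^{−0.0445·0.9522} = 0.958512
N(d₁) = 0.637608,  N(d₂) = 0.497120
Call price V = S·N(d₁) − K·e^{−rT}·N(d₂) = 100.633646 − 73.747159 = 26.886488
φ(d₁) = (1/√(2π))·e^{−d₁²/2} = 0.374968
ν = S·φ(d₁)·√T = 57.749377

price = 26.886488
ν = 57.749377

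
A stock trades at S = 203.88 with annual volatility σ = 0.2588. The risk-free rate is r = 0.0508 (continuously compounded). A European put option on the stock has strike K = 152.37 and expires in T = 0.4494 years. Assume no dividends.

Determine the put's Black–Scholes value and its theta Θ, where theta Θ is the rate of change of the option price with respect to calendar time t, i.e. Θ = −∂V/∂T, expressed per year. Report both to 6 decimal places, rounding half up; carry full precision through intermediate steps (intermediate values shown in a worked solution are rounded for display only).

price = 0.419450
Θ = -2.276638

σ√T = 0.2588·√0.4494 = 0.173493
d₁ = (ln(S/K) + (r+σ²/2)T) / (σ√T) = (ln(203.88/152.37) + (0.0508+0.2588²/2)·0.4494) / 0.173493 = (0.291220 + 0.037879) / 0.173493 = 1.896907
d₂ = d₁ − σ√T = 1.896907 − 0.173493 = 1.723414
e^{−rT} = e^{−0.0508·0.4494} = 0.977429
N(−d₁) = 0.028920,  N(−d₂) = 0.042407
Put price V = K·e^{−rT}·N(−d₂) − S·N(−d₁) = 6.315686 − 5.896235 = 0.419450
φ(d₁) = (1/√(2π))·e^{−d₁²/2} = 0.066002
Θ = −S·φ(d₁)·σ/(2√T) + r·K·e^{−rT}·N(−d₂) = −2.597474 + 0.320837 = -2.276638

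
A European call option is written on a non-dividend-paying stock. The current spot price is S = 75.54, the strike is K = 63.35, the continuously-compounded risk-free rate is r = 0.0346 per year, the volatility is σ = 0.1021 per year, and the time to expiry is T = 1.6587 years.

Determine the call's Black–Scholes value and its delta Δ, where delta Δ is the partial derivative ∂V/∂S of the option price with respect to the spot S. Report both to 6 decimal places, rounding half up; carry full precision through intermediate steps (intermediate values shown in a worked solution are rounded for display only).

price = 15.857549
Δ = 0.967157

σ√T = 0.1021·√1.6587 = 0.131495
d₁ = (ln(S/K) + (r+σ²/2)T) / (σ√T) = (ln(75.54/63.35) + (0.0346+0.1021²/2)·1.6587) / 0.131495 = (0.175987 + 0.066037) / 0.131495 = 1.840554
d₂ = d₁ − σ√T = 1.840554 − 0.131495 = 1.709059
e^{−rT} = e^{−0.0346·1.6587} = 0.944225
N(d₁) = 0.967157,  N(d₂) = 0.956280
Call price V = S·N(d₁) − K·e^{−rT}·N(d₂) = 73.059005 − 57.201457 = 15.857549
Δ = N(d₁) = 0.967157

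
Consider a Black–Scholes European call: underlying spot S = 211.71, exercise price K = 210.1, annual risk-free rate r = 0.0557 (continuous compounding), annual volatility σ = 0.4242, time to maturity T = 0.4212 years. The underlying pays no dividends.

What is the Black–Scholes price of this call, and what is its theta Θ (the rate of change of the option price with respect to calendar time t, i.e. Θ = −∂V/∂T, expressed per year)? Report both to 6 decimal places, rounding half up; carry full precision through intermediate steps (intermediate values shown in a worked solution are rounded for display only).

price = 26.209641
Θ = -32.352167

σ√T = 0.4242·√0.4212 = 0.275305
d₁ = (ln(S/K) + (r+σ²/2)T) / (σ√T) = (ln(211.71/210.1) + (0.0557+0.4242²/2)·0.4212) / 0.275305 = (0.007634 + 0.061357) / 0.275305 = 0.250599
d₂ = d₁ − σ√T = 0.250599 − 0.275305 = -0.024707
e^{−rT} = e^{−0.0557·0.4212} = 0.976812
N(d₁) = 0.598938,  N(d₂) = 0.490144
Call price V = S·N(d₁) − K·e^{−rT}·N(d₂) = 126.801124 − 100.591483 = 26.209641
φ(d₁) = (1/√(2π))·e^{−d₁²/2} = 0.386610
Θ = −S·φ(d₁)·σ/(2√T) − r·K·e^{−rT}·N(d₂) = −26.749221 − 5.602946 = -32.352167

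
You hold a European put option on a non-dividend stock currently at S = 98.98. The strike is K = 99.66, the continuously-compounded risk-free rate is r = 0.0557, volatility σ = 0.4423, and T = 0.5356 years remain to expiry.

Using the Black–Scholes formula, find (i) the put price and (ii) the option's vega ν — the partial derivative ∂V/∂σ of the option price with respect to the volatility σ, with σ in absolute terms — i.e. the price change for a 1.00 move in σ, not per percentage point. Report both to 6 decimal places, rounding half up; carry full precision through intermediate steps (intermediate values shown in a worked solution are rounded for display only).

price = 11.488512
ν = 28.125694

σ√T = 0.4423·√0.5356 = 0.323696
d₁ = (ln(S/K) + (r+σ²/2)T) / (σ√T) = (ln(98.98/99.66) + (0.0557+0.4423²/2)·0.5356) / 0.323696 = (-0.006847 + 0.082222) / 0.323696 = 0.232860
d₂ = d₁ − σ√T = 0.232860 − 0.323696 = -0.090836
e^{−rT} = e^{−0.0557·0.5356} = 0.970608
N(−d₁) = 0.407935,  N(−d₂) = 0.536188
Put price V = K·e^{−rT}·N(−d₂) − S·N(−d₁) = 51.865920 − 40.377409 = 11.488512
φ(d₁) = (1/√(2π))·e^{−d₁²/2} = 0.388271
ν = S·φ(d₁)·√T = 28.125694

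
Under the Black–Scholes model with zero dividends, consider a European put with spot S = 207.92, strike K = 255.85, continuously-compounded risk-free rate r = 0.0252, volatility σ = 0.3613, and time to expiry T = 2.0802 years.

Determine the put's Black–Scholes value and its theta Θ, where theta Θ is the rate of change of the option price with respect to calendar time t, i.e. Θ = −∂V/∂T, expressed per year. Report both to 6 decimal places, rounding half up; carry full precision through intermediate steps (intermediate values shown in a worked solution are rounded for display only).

price = 65.739239
Θ = -6.028749

σ√T = 0.3613·√2.0802 = 0.521099
d₁ = (ln(S/K) + (r+σ²/2)T) / (σ√T) = (ln(207.92/255.85) + (0.0252+0.3613²/2)·2.0802) / 0.521099 = (-0.207438 + 0.188193) / 0.521099 = -0.036931
d₂ = d₁ − σ√T = -0.036931 − 0.521099 = -0.558030
e^{−rT} = e^{−0.0252·2.0802} = 0.948929
N(−d₁) = 0.514730,  N(−d₂) = 0.711588
Put price V = K·e^{−rT}·N(−d₂) − S·N(−d₁) = 172.761887 − 107.022649 = 65.739239
φ(d₁) = (1/√(2π))·e^{−d₁²/2} = 0.398670
Θ = −S·φ(d₁)·σ/(2√T) + r·K·e^{−rT}·N(−d₂) = −10.382348 + 4.353600 = -6.028749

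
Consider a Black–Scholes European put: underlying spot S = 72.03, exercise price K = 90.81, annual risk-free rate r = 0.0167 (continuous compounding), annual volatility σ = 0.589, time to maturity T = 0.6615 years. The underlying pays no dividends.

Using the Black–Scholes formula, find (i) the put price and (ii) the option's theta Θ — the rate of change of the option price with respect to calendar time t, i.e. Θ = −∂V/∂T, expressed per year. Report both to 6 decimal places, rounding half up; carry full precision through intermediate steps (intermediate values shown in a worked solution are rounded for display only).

σ√T = 0.589·√0.6615 = 0.479049
d₁ = (ln(S/K) + (r+σ²/2)T) / (σ√T) = (ln(72.03/90.81) + (0.0167+0.589²/2)·0.6615) / 0.479049 = (-0.231687 + 0.125791) / 0.479049 = -0.221054
d₂ = d₁ − σ√T = -0.221054 − 0.479049 = -0.700103
e^{−rT} = e^{−0.0167·0.6615} = 0.989014
N(−d₁) = 0.587475,  N(−d₂) = 0.758068
Put price V = K·e^{−rT}·N(−d₂) − S·N(−d₁) = 68.083901 − 42.315797 = 25.768104
φ(d₁) = (1/√(2π))·e^{−d₁²/2} = 0.389313
Θ = −S·φ(d₁)·σ/(2√T) + r·K·e^{−rT}·N(−d₂) = −10.153903 + 1.137001 = -9.016902

price = 25.768104
Θ = -9.016902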